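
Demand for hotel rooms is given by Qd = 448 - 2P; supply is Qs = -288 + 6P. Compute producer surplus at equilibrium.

Producer surplus = 5808

Equilibrium: 448 - 2P = -288 + 6P gives P* = 92, Q* = 264.
Supply starts at P = 48 (where Qs = 0).
PS = ½(92 − 48)(264) = 5808.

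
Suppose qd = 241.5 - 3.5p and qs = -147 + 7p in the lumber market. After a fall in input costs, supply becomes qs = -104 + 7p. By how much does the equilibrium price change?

Original equilibrium: p* = 37, q* = 112.
New equilibrium: 241.5 - 3.5p = -104 + 7p, so 345.5 = 10.5p and p' = 691/21; q' = 241.5 − 3.5(691/21) = 379/3.
Change in price: 691/21 − 37 = -86/21.

Δp = -86/21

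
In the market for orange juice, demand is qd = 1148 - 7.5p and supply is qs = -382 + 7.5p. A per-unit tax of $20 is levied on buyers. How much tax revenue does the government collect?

Pre-tax equilibrium: p* = 102, q* = 383.
Tax on buyers shifts demand to qd = 1148 − 7.5(p + 20) = 998 - 7.5p.
998 - 7.5p = -382 + 7.5p gives seller price ps = 92; buyers pay pb = 92 + 20 = 112.
New quantity: q = 1148 − 7.5(112) = 308.
Revenue = 20 × 308 = 6160.

Tax revenue = 6160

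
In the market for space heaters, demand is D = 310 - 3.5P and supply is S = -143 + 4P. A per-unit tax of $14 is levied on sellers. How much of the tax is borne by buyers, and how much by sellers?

Pre-tax equilibrium: P* = 60.4, Q* = 98.6.
Tax on sellers shifts supply to S = -143 + 4(P − 14) = -199 + 4P.
310 - 3.5P = -199 + 4P gives buyer price Pb = 1018/15; sellers receive Ps = 1018/15 − 14 = 808/15.
New quantity: Q = 310 − 3.5(1018/15) = 1087/15.
Buyer burden = 1018/15 − 60.4 = 112/15; seller burden = 60.4 − 808/15 = 98/15.

Buyers bear 112/15, sellers bear 98/15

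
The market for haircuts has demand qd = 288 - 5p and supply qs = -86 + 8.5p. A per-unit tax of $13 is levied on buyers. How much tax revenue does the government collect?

Pre-tax equilibrium: p* = 748/27, q* = 4036/27.
Tax on buyers shifts demand to qd = 288 − 5(p + 13) = 223 - 5p.
223 - 5p = -86 + 8.5p gives seller price ps = 206/9; buyers pay pb = 206/9 + 13 = 323/9.
New quantity: q = 288 − 5(323/9) = 977/9.
Revenue = 13 × 977/9 = 12701/9.

Tax revenue = 12701/9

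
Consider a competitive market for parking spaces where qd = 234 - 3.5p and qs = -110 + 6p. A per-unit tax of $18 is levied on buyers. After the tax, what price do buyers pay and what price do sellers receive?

Pre-tax equilibrium: p* = 688/19, q* = 2038/19.
Tax on buyers shifts demand to qd = 234 − 3.5(p + 18) = 171 - 3.5p.
171 - 3.5p = -110 + 6p gives seller price ps = 562/19; buyers pay pb = 562/19 + 18 = 904/19.
New quantity: q = 234 − 3.5(904/19) = 1282/19.

Buyers pay 904/19, sellers receive 562/19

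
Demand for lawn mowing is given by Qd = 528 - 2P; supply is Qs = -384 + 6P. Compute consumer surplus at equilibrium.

Equilibrium: 528 - 2P = -384 + 6P gives P* = 114, Q* = 300.
Demand choke price (Qd = 0): P = 264.
CS = ½(264 − 114)(300) = 22500.

Consumer surplus = 22500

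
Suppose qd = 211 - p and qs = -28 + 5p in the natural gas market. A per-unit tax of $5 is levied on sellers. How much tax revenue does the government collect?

Tax revenue = 835

Pre-tax equilibrium: p* = 239/6, q* = 1027/6.
Tax on sellers shifts supply to qs = -28 + 5(p − 5) = -53 + 5p.
211 - p = -53 + 5p gives buyer price pb = 44; sellers receive ps = 44 − 5 = 39.
New quantity: q = 211 − 1(44) = 167.
Revenue = 5 × 167 = 835.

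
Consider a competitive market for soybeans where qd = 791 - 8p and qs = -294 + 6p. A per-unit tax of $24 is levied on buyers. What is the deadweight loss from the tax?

Deadweight loss = 6912/7

Pre-tax equilibrium: p* = 77.5, q* = 171.
Tax on buyers shifts demand to qd = 791 − 8(p + 24) = 599 - 8p.
599 - 8p = -294 + 6p gives seller price ps = 893/14; buyers pay pb = 893/14 + 24 = 1229/14.
New quantity: q = 791 − 8(1229/14) = 621/7.
DWL = ½ × 24 × (171 − 621/7) = 6912/7.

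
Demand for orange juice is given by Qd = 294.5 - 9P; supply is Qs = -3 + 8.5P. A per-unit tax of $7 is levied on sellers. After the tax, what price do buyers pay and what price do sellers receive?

Buyers pay $20.4, sellers receive $13.4

Pre-tax equilibrium: P* = 17, Q* = 141.5.
Tax on sellers shifts supply to Qs = -3 + 8.5(P − 7) = -62.5 + 8.5P.
294.5 - 9P = -62.5 + 8.5P gives buyer price Pb = 20.4; sellers receive Ps = 20.4 − 7 = 13.4.
New quantity: Q = 294.5 − 9(20.4) = 110.9.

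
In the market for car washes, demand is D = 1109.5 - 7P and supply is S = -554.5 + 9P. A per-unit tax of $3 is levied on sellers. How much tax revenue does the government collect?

Tax revenue = 1109.0625

Pre-tax equilibrium: P* = 104, Q* = 381.5.
Tax on sellers shifts supply to S = -554.5 + 9(P − 3) = -581.5 + 9P.
1109.5 - 7P = -581.5 + 9P gives buyer price Pb = 105.6875; sellers receive Ps = 105.6875 − 3 = 102.6875.
New quantity: Q = 1109.5 − 7(105.6875) = 369.6875.
Revenue = 3 × 369.6875 = 1109.0625.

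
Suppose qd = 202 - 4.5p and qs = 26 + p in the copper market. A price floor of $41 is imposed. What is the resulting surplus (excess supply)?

Surplus = 49.5

Equilibrium price would be p* = 32, so the floor at 41 binds.
At p = 41: qd = 17.5, qs = 67.
Surplus = 67 − 17.5 = 49.5.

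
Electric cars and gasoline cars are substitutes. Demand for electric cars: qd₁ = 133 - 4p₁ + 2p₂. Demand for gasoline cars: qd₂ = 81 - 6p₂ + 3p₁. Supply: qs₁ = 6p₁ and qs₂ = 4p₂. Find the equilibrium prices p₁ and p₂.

Market 1: 133 - 4p₁ + 2p₂ = 6p₁ → 10p₁ - 2p₂ = 133.
Market 2: 10p₂ - 3p₁ = 81.
Eliminating p₂: 10×(1) + 2×(2) gives 94p₁ = 1492, so p₁ = 746/47.
Back-substitute into (2): p₂ = (81 + 3×746/47) / 10 = 1209/94.

p₁ = 746/47, p₂ = 1209/94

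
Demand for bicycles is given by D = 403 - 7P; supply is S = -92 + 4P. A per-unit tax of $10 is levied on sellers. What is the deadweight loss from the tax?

Deadweight loss = 1400/11

Pre-tax equilibrium: P* = 45, Q* = 88.
Tax on sellers shifts supply to S = -92 + 4(P − 10) = -132 + 4P.
403 - 7P = -132 + 4P gives buyer price Pb = 535/11; sellers receive Ps = 535/11 − 10 = 425/11.
New quantity: Q = 403 − 7(535/11) = 688/11.
DWL = ½ × 10 × (88 − 688/11) = 1400/11.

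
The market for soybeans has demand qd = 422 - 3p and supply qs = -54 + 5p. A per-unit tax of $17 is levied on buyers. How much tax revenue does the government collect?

Pre-tax equilibrium: p* = 59.5, q* = 243.5.
Tax on buyers shifts demand to qd = 422 − 3(p + 17) = 371 - 3p.
371 - 3p = -54 + 5p gives seller price ps = 53.125; buyers pay pb = 53.125 + 17 = 70.125.
New quantity: q = 422 − 3(70.125) = 211.625.
Revenue = 17 × 211.625 = 3597.625.

Tax revenue = 3597.625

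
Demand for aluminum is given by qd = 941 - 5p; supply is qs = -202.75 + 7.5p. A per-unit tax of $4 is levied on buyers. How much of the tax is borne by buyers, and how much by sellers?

Buyers bear $2.4, sellers bear $1.6

Pre-tax equilibrium: p* = 91.5, q* = 483.5.
Tax on buyers shifts demand to qd = 941 − 5(p + 4) = 921 - 5p.
921 - 5p = -202.75 + 7.5p gives seller price ps = 89.9; buyers pay pb = 89.9 + 4 = 93.9.
New quantity: q = 941 − 5(93.9) = 471.5.
Buyer burden = 93.9 − 91.5 = 2.4; seller burden = 91.5 − 89.9 = 1.6.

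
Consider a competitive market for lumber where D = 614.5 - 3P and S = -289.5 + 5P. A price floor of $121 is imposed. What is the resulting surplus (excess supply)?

Surplus = 64

Equilibrium price would be P* = 113, so the floor at 121 binds.
At P = 121: D = 251.5, S = 315.5.
Surplus = 315.5 − 251.5 = 64.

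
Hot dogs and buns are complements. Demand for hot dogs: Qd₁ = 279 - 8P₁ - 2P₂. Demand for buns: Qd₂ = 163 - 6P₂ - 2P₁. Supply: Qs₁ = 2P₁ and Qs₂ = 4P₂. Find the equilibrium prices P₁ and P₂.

P₁ = 77/3, P₂ = 67/6

Market 1: 279 - 8P₁ - 2P₂ = 2P₁ → 10P₁ + 2P₂ = 279.
Market 2: 10P₂ + 2P₁ = 163.
Eliminating P₂: 10×(1) − 2×(2) gives 96P₁ = 2464, so P₁ = 77/3.
Back-substitute into (2): P₂ = (163 − 2×77/3) / 10 = 67/6.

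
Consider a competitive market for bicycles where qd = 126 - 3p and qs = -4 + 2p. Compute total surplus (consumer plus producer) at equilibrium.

Total surplus = 960

Equilibrium: 126 - 3p = -4 + 2p gives p* = 26, q* = 48.
Demand choke price: p = 42; supply starts at p = 2.
CS = ½(42 − 26)(48) = 384; PS = ½(26 − 2)(48) = 576.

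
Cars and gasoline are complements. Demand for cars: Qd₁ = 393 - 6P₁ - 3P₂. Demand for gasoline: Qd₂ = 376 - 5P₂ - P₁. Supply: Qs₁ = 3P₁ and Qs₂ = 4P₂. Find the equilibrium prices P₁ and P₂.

Market 1: 393 - 6P₁ - 3P₂ = 3P₁ → 9P₁ + 3P₂ = 393.
Market 2: 9P₂ + P₁ = 376.
Eliminating P₂: 9×(1) − 3×(2) gives 78P₁ = 2409, so P₁ = 803/26.
Back-substitute into (2): P₂ = (376 − 1×803/26) / 9 = 997/26.

P₁ = 803/26, P₂ = 997/26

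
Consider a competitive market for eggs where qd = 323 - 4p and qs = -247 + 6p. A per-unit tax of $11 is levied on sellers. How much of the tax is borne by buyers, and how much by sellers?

Pre-tax equilibrium: p* = 57, q* = 95.
Tax on sellers shifts supply to qs = -247 + 6(p − 11) = -313 + 6p.
323 - 4p = -313 + 6p gives buyer price pb = 63.6; sellers receive ps = 63.6 − 11 = 52.6.
New quantity: q = 323 − 4(63.6) = 68.6.
Buyer burden = 63.6 − 57 = 6.6; seller burden = 57 − 52.6 = 4.4.

Buyers bear $6.6, sellers bear $4.4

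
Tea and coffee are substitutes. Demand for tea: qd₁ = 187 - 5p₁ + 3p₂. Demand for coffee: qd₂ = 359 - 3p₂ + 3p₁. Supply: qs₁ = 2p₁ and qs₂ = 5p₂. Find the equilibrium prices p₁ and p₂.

Market 1: 187 - 5p₁ + 3p₂ = 2p₁ → 7p₁ - 3p₂ = 187.
Market 2: 8p₂ - 3p₁ = 359.
Eliminating p₂: 8×(1) + 3×(2) gives 47p₁ = 2573, so p₁ = 2573/47.
Back-substitute into (2): p₂ = (359 + 3×2573/47) / 8 = 3074/47.

p₁ = 2573/47, p₂ = 3074/47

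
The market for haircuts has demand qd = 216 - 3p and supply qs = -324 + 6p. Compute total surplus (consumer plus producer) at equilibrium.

Total surplus = 324

Equilibrium: 216 - 3p = -324 + 6p gives p* = 60, q* = 36.
Demand choke price: p = 72; supply starts at p = 54.
CS = ½(72 − 60)(36) = 216; PS = ½(60 − 54)(36) = 108.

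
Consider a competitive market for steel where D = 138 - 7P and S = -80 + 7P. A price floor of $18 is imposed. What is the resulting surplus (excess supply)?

Equilibrium price would be P* = 109/7, so the floor at 18 binds.
At P = 18: D = 12, S = 46.
Surplus = 46 − 12 = 34.

Surplus = 34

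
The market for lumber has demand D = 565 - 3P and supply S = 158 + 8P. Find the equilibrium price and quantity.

Set D = S: 565 - 3P = 158 + 8P.
407 = 11P, so P* = 37.
Q* = 565 − 3(37) = 454.

P* = 37, Q* = 454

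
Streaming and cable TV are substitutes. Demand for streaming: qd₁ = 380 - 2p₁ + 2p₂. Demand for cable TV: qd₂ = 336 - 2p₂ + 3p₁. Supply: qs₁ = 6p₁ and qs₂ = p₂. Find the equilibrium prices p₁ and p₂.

p₁ = 302/3, p₂ = 638/3

Market 1: 380 - 2p₁ + 2p₂ = 6p₁ → 8p₁ - 2p₂ = 380.
Market 2: 3p₂ - 3p₁ = 336.
Eliminating p₂: 3×(1) + 2×(2) gives 18p₁ = 1812, so p₁ = 302/3.
Back-substitute into (2): p₂ = (336 + 3×302/3) / 3 = 638/3.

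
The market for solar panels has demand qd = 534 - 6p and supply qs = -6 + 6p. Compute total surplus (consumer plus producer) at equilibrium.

Equilibrium: 534 - 6p = -6 + 6p gives p* = 45, q* = 264.
Demand choke price: p = 89; supply starts at p = 1.
CS = ½(89 − 45)(264) = 5808; PS = ½(45 − 1)(264) = 5808.

Total surplus = 11616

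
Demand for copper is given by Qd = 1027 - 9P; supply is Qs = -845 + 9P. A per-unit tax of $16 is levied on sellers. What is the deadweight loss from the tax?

Deadweight loss = 576

Pre-tax equilibrium: P* = 104, Q* = 91.
Tax on sellers shifts supply to Qs = -845 + 9(P − 16) = -989 + 9P.
1027 - 9P = -989 + 9P gives buyer price Pb = 112; sellers receive Ps = 112 − 16 = 96.
New quantity: Q = 1027 − 9(112) = 19.
DWL = ½ × 16 × (91 − 19) = 576.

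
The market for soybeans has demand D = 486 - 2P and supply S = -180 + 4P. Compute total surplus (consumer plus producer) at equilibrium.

Total surplus = 26136

Equilibrium: 486 - 2P = -180 + 4P gives P* = 111, Q* = 264.
Demand choke price: P = 243; supply starts at P = 45.
CS = ½(243 − 111)(264) = 17424; PS = ½(111 − 45)(264) = 8712.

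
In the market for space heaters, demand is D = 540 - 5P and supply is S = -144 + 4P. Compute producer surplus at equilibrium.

Producer surplus = 3200

Equilibrium: 540 - 5P = -144 + 4P gives P* = 76, Q* = 160.
Supply starts at P = 36 (where S = 0).
PS = ½(76 − 36)(160) = 3200.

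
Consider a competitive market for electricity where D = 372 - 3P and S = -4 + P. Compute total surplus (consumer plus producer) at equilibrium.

Equilibrium: 372 - 3P = -4 + P gives P* = 94, Q* = 90.
Demand choke price: P = 124; supply starts at P = 4.
CS = ½(124 − 94)(90) = 1350; PS = ½(94 − 4)(90) = 4050.

Total surplus = 5400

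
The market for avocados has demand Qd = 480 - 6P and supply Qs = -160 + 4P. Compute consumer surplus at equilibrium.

Equilibrium: 480 - 6P = -160 + 4P gives P* = 64, Q* = 96.
Demand choke price (Qd = 0): P = 80.
CS = ½(80 − 64)(96) = 768.

Consumer surplus = 768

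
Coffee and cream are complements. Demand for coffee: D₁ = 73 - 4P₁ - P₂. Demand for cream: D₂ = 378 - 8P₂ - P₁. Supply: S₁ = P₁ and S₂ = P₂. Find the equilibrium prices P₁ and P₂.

Market 1: 73 - 4P₁ - P₂ = P₁ → 5P₁ + P₂ = 73.
Market 2: 9P₂ + P₁ = 378.
Eliminating P₂: 9×(1) − 1×(2) gives 44P₁ = 279, so P₁ = 279/44.
Back-substitute into (2): P₂ = (378 − 1×279/44) / 9 = 1817/44.

P₁ = 279/44, P₂ = 1817/44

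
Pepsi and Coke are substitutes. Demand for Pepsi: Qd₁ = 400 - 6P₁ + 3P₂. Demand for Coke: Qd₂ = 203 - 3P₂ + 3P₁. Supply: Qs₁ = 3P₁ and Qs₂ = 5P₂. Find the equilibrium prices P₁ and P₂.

Market 1: 400 - 6P₁ + 3P₂ = 3P₁ → 9P₁ - 3P₂ = 400.
Market 2: 8P₂ - 3P₁ = 203.
Eliminating P₂: 8×(1) + 3×(2) gives 63P₁ = 3809, so P₁ = 3809/63.
Back-substitute into (2): P₂ = (203 + 3×3809/63) / 8 = 1009/21.

P₁ = 3809/63, P₂ = 1009/21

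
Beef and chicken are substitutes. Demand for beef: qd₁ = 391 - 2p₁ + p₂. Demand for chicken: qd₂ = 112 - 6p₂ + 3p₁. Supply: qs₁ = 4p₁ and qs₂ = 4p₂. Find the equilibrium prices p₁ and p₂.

Market 1: 391 - 2p₁ + p₂ = 4p₁ → 6p₁ - p₂ = 391.
Market 2: 10p₂ - 3p₁ = 112.
Eliminating p₂: 10×(1) + 1×(2) gives 57p₁ = 4022, so p₁ = 4022/57.
Back-substitute into (2): p₂ = (112 + 3×4022/57) / 10 = 615/19.

p₁ = 4022/57, p₂ = 615/19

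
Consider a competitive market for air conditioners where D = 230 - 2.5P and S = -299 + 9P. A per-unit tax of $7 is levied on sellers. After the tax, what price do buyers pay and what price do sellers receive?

Buyers pay 1184/23, sellers receive 1023/23

Pre-tax equilibrium: P* = 46, Q* = 115.
Tax on sellers shifts supply to S = -299 + 9(P − 7) = -362 + 9P.
230 - 2.5P = -362 + 9P gives buyer price Pb = 1184/23; sellers receive Ps = 1184/23 − 7 = 1023/23.
New quantity: Q = 230 − 2.5(1184/23) = 2330/23.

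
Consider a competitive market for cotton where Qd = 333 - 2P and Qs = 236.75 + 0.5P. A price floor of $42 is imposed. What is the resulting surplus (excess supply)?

Surplus = 8.75

Equilibrium price would be P* = 38.5, so the floor at 42 binds.
At P = 42: Qd = 249, Qs = 257.75.
Surplus = 257.75 − 249 = 8.75.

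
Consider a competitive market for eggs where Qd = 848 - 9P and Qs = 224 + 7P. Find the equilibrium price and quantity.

Set Qd = Qs: 848 - 9P = 224 + 7P.
624 = 16P, so P* = 39.
Q* = 848 − 9(39) = 497.

P* = 39, Q* = 497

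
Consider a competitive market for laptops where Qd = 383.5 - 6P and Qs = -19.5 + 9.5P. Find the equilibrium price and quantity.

P* = 26, Q* = 227.5

Set Qd = Qs: 383.5 - 6P = -19.5 + 9.5P.
403 = 15.5P, so P* = 26.
Q* = 383.5 − 6(26) = 227.5.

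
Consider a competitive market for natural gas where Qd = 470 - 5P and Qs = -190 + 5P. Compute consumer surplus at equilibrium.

Consumer surplus = 1960

Equilibrium: 470 - 5P = -190 + 5P gives P* = 66, Q* = 140.
Demand choke price (Qd = 0): P = 94.
CS = ½(94 − 66)(140) = 1960.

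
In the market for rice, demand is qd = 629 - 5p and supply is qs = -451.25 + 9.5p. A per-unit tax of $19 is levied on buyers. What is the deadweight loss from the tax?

Deadweight loss = 34295/58

Pre-tax equilibrium: p* = 74.5, q* = 256.5.
Tax on buyers shifts demand to qd = 629 − 5(p + 19) = 534 - 5p.
534 - 5p = -451.25 + 9.5p gives seller price ps = 3941/58; buyers pay pb = 3941/58 + 19 = 5043/58.
New quantity: q = 629 − 5(5043/58) = 11267/58.
DWL = ½ × 19 × (256.5 − 11267/58) = 34295/58.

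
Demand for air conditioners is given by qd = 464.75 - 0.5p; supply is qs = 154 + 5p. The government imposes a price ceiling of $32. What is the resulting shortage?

Equilibrium price would be p* = 56.5, so the ceiling at 32 binds.
At p = 32: qd = 464.75 − 0.5(32) = 448.75, qs = 154 + 5(32) = 314.
Shortage = 448.75 − 314 = 134.75.

Shortage = 134.75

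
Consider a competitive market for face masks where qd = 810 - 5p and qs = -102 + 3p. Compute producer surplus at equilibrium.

Equilibrium: 810 - 5p = -102 + 3p gives p* = 114, q* = 240.
Supply starts at p = 34 (where qs = 0).
PS = ½(114 − 34)(240) = 9600.

Producer surplus = 9600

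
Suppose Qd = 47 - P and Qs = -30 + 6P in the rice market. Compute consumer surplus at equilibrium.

Consumer surplus = 648

Equilibrium: 47 - P = -30 + 6P gives P* = 11, Q* = 36.
Demand choke price (Qd = 0): P = 47.
CS = ½(47 − 11)(36) = 648.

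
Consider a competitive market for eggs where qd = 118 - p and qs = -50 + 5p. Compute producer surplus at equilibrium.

Equilibrium: 118 - p = -50 + 5p gives p* = 28, q* = 90.
Supply starts at p = 10 (where qs = 0).
PS = ½(28 − 10)(90) = 810.

Producer surplus = 810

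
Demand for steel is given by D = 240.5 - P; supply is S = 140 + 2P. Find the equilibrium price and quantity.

P* = 33.5, Q* = 207

Set D = S: 240.5 - P = 140 + 2P.
100.5 = 3P, so P* = 33.5.
Q* = 240.5 − 1(33.5) = 207.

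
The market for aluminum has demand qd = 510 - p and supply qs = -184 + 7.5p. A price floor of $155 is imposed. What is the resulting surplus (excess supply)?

Equilibrium price would be p* = 1388/17, so the floor at 155 binds.
At p = 155: qd = 355, qs = 978.5.
Surplus = 978.5 − 355 = 623.5.

Surplus = 623.5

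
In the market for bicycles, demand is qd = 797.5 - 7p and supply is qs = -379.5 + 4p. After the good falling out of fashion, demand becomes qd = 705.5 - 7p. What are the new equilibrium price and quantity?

p' = 1085/11, q' = 331/22

Original equilibrium: p* = 107, q* = 48.5.
New equilibrium: 705.5 - 7p = -379.5 + 4p, so 1085 = 11p and p' = 1085/11; q' = 705.5 − 7(1085/11) = 331/22.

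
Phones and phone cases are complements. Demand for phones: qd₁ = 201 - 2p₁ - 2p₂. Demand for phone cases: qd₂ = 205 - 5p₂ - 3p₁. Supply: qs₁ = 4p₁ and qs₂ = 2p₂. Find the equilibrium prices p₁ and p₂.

Market 1: 201 - 2p₁ - 2p₂ = 4p₁ → 6p₁ + 2p₂ = 201.
Market 2: 7p₂ + 3p₁ = 205.
Eliminating p₂: 7×(1) − 2×(2) gives 36p₁ = 997, so p₁ = 997/36.
Back-substitute into (2): p₂ = (205 − 3×997/36) / 7 = 209/12.

p₁ = 997/36, p₂ = 209/12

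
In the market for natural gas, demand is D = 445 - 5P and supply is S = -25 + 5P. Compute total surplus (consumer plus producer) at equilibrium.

Total surplus = 8820

Equilibrium: 445 - 5P = -25 + 5P gives P* = 47, Q* = 210.
Demand choke price: P = 89; supply starts at P = 5.
CS = ½(89 − 47)(210) = 4410; PS = ½(47 − 5)(210) = 4410.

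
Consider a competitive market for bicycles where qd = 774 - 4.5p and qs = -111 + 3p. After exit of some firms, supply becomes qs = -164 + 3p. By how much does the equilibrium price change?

Δp = 106/15

Original equilibrium: p* = 118, q* = 243.
New equilibrium: 774 - 4.5p = -164 + 3p, so 938 = 7.5p and p' = 1876/15; q' = 774 − 4.5(1876/15) = 211.2.
Change in price: 1876/15 − 118 = 106/15.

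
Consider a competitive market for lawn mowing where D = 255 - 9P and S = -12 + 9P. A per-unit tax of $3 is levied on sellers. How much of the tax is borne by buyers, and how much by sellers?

Pre-tax equilibrium: P* = 89/6, Q* = 121.5.
Tax on sellers shifts supply to S = -12 + 9(P − 3) = -39 + 9P.
255 - 9P = -39 + 9P gives buyer price Pb = 49/3; sellers receive Ps = 49/3 − 3 = 40/3.
New quantity: Q = 255 − 9(49/3) = 108.
Buyer burden = 49/3 − 89/6 = 1.5; seller burden = 89/6 − 40/3 = 1.5.

Buyers bear $1.5, sellers bear $1.5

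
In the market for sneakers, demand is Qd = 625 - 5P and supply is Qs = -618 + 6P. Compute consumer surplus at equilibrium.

Consumer surplus = 360

Equilibrium: 625 - 5P = -618 + 6P gives P* = 113, Q* = 60.
Demand choke price (Qd = 0): P = 125.
CS = ½(125 − 113)(60) = 360.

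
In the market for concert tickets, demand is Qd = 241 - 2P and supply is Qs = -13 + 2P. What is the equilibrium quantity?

Q* = 114

Set Qd = Qs: 241 - 2P = -13 + 2P.
254 = 4P, so P* = 63.5.
Q* = 241 − 2(63.5) = 114.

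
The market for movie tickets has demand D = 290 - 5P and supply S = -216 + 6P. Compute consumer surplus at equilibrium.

Consumer surplus = 360

Equilibrium: 290 - 5P = -216 + 6P gives P* = 46, Q* = 60.
Demand choke price (D = 0): P = 58.
CS = ½(58 − 46)(60) = 360.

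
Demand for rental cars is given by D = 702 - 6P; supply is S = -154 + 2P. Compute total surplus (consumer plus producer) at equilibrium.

Total surplus = 1200

Equilibrium: 702 - 6P = -154 + 2P gives P* = 107, Q* = 60.
Demand choke price: P = 117; supply starts at P = 77.
CS = ½(117 − 107)(60) = 300; PS = ½(107 − 77)(60) = 900.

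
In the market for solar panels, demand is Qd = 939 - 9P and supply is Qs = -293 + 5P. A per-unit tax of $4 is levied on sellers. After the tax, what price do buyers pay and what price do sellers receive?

Buyers pay 626/7, sellers receive 598/7

Pre-tax equilibrium: P* = 88, Q* = 147.
Tax on sellers shifts supply to Qs = -293 + 5(P − 4) = -313 + 5P.
939 - 9P = -313 + 5P gives buyer price Pb = 626/7; sellers receive Ps = 626/7 − 4 = 598/7.
New quantity: Q = 939 − 9(626/7) = 939/7.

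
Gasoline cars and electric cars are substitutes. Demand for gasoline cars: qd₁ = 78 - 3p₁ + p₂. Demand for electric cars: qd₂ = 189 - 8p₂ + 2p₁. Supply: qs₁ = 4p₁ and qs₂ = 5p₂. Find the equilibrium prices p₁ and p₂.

Market 1: 78 - 3p₁ + p₂ = 4p₁ → 7p₁ - p₂ = 78.
Market 2: 13p₂ - 2p₁ = 189.
Eliminating p₂: 13×(1) + 1×(2) gives 89p₁ = 1203, so p₁ = 1203/89.
Back-substitute into (2): p₂ = (189 + 2×1203/89) / 13 = 1479/89.

p₁ = 1203/89, p₂ = 1479/89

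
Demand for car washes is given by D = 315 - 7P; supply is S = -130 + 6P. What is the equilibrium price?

Set D = S: 315 - 7P = -130 + 6P.
445 = 13P, so P* = 445/13.
Q* = 315 − 7(445/13) = 980/13.

P* = 445/13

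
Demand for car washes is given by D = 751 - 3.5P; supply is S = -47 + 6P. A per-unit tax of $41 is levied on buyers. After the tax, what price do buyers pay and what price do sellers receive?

Pre-tax equilibrium: P* = 84, Q* = 457.
Tax on buyers shifts demand to D = 751 − 3.5(P + 41) = 607.5 - 3.5P.
607.5 - 3.5P = -47 + 6P gives seller price Ps = 1309/19; buyers pay Pb = 1309/19 + 41 = 2088/19.
New quantity: Q = 751 − 3.5(2088/19) = 6961/19.

Buyers pay 2088/19, sellers receive 1309/19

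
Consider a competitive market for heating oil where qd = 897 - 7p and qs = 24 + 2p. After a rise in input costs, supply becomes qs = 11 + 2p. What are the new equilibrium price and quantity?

p' = 886/9, q' = 1871/9

Original equilibrium: p* = 97, q* = 218.
New equilibrium: 897 - 7p = 11 + 2p, so 886 = 9p and p' = 886/9; q' = 897 − 7(886/9) = 1871/9.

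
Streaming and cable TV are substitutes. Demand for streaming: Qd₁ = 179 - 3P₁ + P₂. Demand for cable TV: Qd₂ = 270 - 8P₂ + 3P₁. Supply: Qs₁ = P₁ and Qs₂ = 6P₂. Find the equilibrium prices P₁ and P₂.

Market 1: 179 - 3P₁ + P₂ = P₁ → 4P₁ - P₂ = 179.
Market 2: 14P₂ - 3P₁ = 270.
Eliminating P₂: 14×(1) + 1×(2) gives 53P₁ = 2776, so P₁ = 2776/53.
Back-substitute into (2): P₂ = (270 + 3×2776/53) / 14 = 1617/53.

P₁ = 2776/53, P₂ = 1617/53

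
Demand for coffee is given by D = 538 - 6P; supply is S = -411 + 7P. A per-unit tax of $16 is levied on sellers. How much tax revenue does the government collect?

Pre-tax equilibrium: P* = 73, Q* = 100.
Tax on sellers shifts supply to S = -411 + 7(P − 16) = -523 + 7P.
538 - 6P = -523 + 7P gives buyer price Pb = 1061/13; sellers receive Ps = 1061/13 − 16 = 853/13.
New quantity: Q = 538 − 6(1061/13) = 628/13.
Revenue = 16 × 628/13 = 10048/13.

Tax revenue = 10048/13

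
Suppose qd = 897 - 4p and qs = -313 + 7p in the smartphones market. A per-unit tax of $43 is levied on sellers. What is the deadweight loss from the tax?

Pre-tax equilibrium: p* = 110, q* = 457.
Tax on sellers shifts supply to qs = -313 + 7(p − 43) = -614 + 7p.
897 - 4p = -614 + 7p gives buyer price pb = 1511/11; sellers receive ps = 1511/11 − 43 = 1038/11.
New quantity: q = 897 − 4(1511/11) = 3823/11.
DWL = ½ × 43 × (457 − 3823/11) = 25886/11.

Deadweight loss = 25886/11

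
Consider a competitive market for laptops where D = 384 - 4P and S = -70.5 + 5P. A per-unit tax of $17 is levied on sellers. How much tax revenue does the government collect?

Pre-tax equilibrium: P* = 50.5, Q* = 182.
Tax on sellers shifts supply to S = -70.5 + 5(P − 17) = -155.5 + 5P.
384 - 4P = -155.5 + 5P gives buyer price Pb = 1079/18; sellers receive Ps = 1079/18 − 17 = 773/18.
New quantity: Q = 384 − 4(1079/18) = 1298/9.
Revenue = 17 × 1298/9 = 22066/9.

Tax revenue = 22066/9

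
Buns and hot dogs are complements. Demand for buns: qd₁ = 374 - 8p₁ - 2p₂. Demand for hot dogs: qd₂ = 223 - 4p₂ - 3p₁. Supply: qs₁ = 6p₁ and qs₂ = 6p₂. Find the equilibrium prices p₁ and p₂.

Market 1: 374 - 8p₁ - 2p₂ = 6p₁ → 14p₁ + 2p₂ = 374.
Market 2: 10p₂ + 3p₁ = 223.
Eliminating p₂: 10×(1) − 2×(2) gives 134p₁ = 3294, so p₁ = 1647/67.
Back-substitute into (2): p₂ = (223 − 3×1647/67) / 10 = 1000/67.

p₁ = 1647/67, p₂ = 1000/67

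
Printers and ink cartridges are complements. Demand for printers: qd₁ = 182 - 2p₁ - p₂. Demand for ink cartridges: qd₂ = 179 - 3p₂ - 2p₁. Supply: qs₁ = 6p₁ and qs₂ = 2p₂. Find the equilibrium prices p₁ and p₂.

p₁ = 731/38, p₂ = 534/19

Market 1: 182 - 2p₁ - p₂ = 6p₁ → 8p₁ + p₂ = 182.
Market 2: 5p₂ + 2p₁ = 179.
Eliminating p₂: 5×(1) − 1×(2) gives 38p₁ = 731, so p₁ = 731/38.
Back-substitute into (2): p₂ = (179 − 2×731/38) / 5 = 534/19.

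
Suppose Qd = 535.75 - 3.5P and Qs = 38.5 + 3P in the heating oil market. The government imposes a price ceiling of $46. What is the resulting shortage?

Equilibrium price would be P* = 76.5, so the ceiling at 46 binds.
At P = 46: Qd = 535.75 − 3.5(46) = 374.75, Qs = 38.5 + 3(46) = 176.5.
Shortage = 374.75 − 176.5 = 198.25.

Shortage = 198.25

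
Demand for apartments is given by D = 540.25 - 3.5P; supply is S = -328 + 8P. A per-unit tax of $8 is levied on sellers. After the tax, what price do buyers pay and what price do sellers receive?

Pre-tax equilibrium: P* = 75.5, Q* = 276.
Tax on sellers shifts supply to S = -328 + 8(P − 8) = -392 + 8P.
540.25 - 3.5P = -392 + 8P gives buyer price Pb = 3729/46; sellers receive Ps = 3729/46 − 8 = 3361/46.
New quantity: Q = 540.25 − 3.5(3729/46) = 5900/23.

Buyers pay 3729/46, sellers receive 3361/46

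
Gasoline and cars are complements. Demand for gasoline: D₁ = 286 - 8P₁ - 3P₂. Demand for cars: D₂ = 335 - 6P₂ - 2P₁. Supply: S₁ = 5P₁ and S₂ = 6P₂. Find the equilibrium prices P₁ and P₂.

P₁ = 16.18, P₂ = 25.22

Market 1: 286 - 8P₁ - 3P₂ = 5P₁ → 13P₁ + 3P₂ = 286.
Market 2: 12P₂ + 2P₁ = 335.
Eliminating P₂: 12×(1) − 3×(2) gives 150P₁ = 2427, so P₁ = 16.18.
Back-substitute into (2): P₂ = (335 − 2×16.18) / 12 = 25.22.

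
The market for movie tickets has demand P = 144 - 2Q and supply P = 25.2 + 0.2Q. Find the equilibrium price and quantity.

P* = 36, Q* = 54

Set the two price expressions equal: 144 - 2Q = 25.2 + 0.2Q.
118.8 = 2.2Q, so Q* = 54.
P* = 144 − (2)(54) = 36.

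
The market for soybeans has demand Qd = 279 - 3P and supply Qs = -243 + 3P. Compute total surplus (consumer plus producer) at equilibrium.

Equilibrium: 279 - 3P = -243 + 3P gives P* = 87, Q* = 18.
Demand choke price: P = 93; supply starts at P = 81.
CS = ½(93 − 87)(18) = 54; PS = ½(87 − 81)(18) = 54.

Total surplus = 108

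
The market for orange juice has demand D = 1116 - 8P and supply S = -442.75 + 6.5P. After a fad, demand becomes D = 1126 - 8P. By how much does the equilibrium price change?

Original equilibrium: P* = 107.5, Q* = 256.
New equilibrium: 1126 - 8P = -442.75 + 6.5P, so 1568.75 = 14.5P and P' = 6275/58; Q' = 1126 − 8(6275/58) = 7554/29.
Change in price: 6275/58 − 107.5 = 20/29.

ΔP = 20/29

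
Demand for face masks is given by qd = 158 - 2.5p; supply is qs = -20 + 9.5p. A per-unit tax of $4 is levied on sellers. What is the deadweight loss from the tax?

Pre-tax equilibrium: p* = 89/6, q* = 1451/12.
Tax on sellers shifts supply to qs = -20 + 9.5(p − 4) = -58 + 9.5p.
158 - 2.5p = -58 + 9.5p gives buyer price pb = 18; sellers receive ps = 18 − 4 = 14.
New quantity: q = 158 − 2.5(18) = 113.
DWL = ½ × 4 × (1451/12 − 113) = 95/6.

Deadweight loss = 95/6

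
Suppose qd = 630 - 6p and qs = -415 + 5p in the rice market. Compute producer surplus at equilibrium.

Producer surplus = 360

Equilibrium: 630 - 6p = -415 + 5p gives p* = 95, q* = 60.
Supply starts at p = 83 (where qs = 0).
PS = ½(95 − 83)(60) = 360.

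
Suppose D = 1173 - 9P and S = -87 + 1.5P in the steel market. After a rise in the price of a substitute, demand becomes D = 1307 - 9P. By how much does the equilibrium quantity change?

ΔQ = 134/7

Original equilibrium: P* = 120, Q* = 93.
New equilibrium: 1307 - 9P = -87 + 1.5P, so 1394 = 10.5P and P' = 2788/21; Q' = 1307 − 9(2788/21) = 785/7.
Change in quantity: 785/7 − 93 = 134/7.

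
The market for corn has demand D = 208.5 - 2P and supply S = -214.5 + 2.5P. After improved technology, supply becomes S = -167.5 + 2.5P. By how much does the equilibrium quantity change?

Original equilibrium: P* = 94, Q* = 20.5.
New equilibrium: 208.5 - 2P = -167.5 + 2.5P, so 376 = 4.5P and P' = 752/9; Q' = 208.5 − 2(752/9) = 745/18.
Change in quantity: 745/18 − 20.5 = 188/9.

ΔQ = 188/9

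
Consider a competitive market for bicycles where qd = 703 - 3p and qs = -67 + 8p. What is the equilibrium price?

p* = 70

Set qd = qs: 703 - 3p = -67 + 8p.
770 = 11p, so p* = 70.
q* = 703 − 3(70) = 493.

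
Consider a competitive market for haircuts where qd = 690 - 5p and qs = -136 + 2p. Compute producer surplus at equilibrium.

Producer surplus = 2500

Equilibrium: 690 - 5p = -136 + 2p gives p* = 118, q* = 100.
Supply starts at p = 68 (where qs = 0).
PS = ½(118 − 68)(100) = 2500.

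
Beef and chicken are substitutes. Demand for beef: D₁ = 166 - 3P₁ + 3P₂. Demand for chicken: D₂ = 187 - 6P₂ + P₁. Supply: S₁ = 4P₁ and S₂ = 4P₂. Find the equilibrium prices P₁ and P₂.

Market 1: 166 - 3P₁ + 3P₂ = 4P₁ → 7P₁ - 3P₂ = 166.
Market 2: 10P₂ - P₁ = 187.
Eliminating P₂: 10×(1) + 3×(2) gives 67P₁ = 2221, so P₁ = 2221/67.
Back-substitute into (2): P₂ = (187 + 1×2221/67) / 10 = 1475/67.

P₁ = 2221/67, P₂ = 1475/67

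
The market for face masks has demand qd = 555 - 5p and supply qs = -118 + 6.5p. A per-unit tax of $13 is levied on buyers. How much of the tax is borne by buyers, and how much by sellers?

Pre-tax equilibrium: p* = 1346/23, q* = 6035/23.
Tax on buyers shifts demand to qd = 555 − 5(p + 13) = 490 - 5p.
490 - 5p = -118 + 6.5p gives seller price ps = 1216/23; buyers pay pb = 1216/23 + 13 = 1515/23.
New quantity: q = 555 − 5(1515/23) = 5190/23.
Buyer burden = 1515/23 − 1346/23 = 169/23; seller burden = 1346/23 − 1216/23 = 130/23.

Buyers bear 169/23, sellers bear 130/23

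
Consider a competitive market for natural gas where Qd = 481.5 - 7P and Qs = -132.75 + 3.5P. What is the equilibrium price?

Set Qd = Qs: 481.5 - 7P = -132.75 + 3.5P.
614.25 = 10.5P, so P* = 58.5.
Q* = 481.5 − 7(58.5) = 72.

P* = 58.5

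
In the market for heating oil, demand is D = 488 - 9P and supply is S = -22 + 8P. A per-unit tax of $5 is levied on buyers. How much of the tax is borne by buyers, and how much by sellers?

Pre-tax equilibrium: P* = 30, Q* = 218.
Tax on buyers shifts demand to D = 488 − 9(P + 5) = 443 - 9P.
443 - 9P = -22 + 8P gives seller price Ps = 465/17; buyers pay Pb = 465/17 + 5 = 550/17.
New quantity: Q = 488 − 9(550/17) = 3346/17.
Buyer burden = 550/17 − 30 = 40/17; seller burden = 30 − 465/17 = 45/17.

Buyers bear 40/17, sellers bear 45/17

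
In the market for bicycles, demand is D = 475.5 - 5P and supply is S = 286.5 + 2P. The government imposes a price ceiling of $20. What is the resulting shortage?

Equilibrium price would be P* = 27, so the ceiling at 20 binds.
At P = 20: D = 475.5 − 5(20) = 375.5, S = 286.5 + 2(20) = 326.5.
Shortage = 375.5 − 326.5 = 49.

Shortage = 49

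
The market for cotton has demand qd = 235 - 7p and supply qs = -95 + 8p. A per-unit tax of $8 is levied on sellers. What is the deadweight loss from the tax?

Deadweight loss = 1792/15

Pre-tax equilibrium: p* = 22, q* = 81.
Tax on sellers shifts supply to qs = -95 + 8(p − 8) = -159 + 8p.
235 - 7p = -159 + 8p gives buyer price pb = 394/15; sellers receive ps = 394/15 − 8 = 274/15.
New quantity: q = 235 − 7(394/15) = 767/15.
DWL = ½ × 8 × (81 − 767/15) = 1792/15.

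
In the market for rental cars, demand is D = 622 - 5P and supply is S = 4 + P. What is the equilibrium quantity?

Q* = 107

Set D = S: 622 - 5P = 4 + P.
618 = 6P, so P* = 103.
Q* = 622 − 5(103) = 107.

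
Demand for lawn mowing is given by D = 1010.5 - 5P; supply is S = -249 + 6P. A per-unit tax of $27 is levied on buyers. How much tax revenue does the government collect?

Tax revenue = 108216/11

Pre-tax equilibrium: P* = 114.5, Q* = 438.
Tax on buyers shifts demand to D = 1010.5 − 5(P + 27) = 875.5 - 5P.
875.5 - 5P = -249 + 6P gives seller price Ps = 2249/22; buyers pay Pb = 2249/22 + 27 = 2843/22.
New quantity: Q = 1010.5 − 5(2843/22) = 4008/11.
Revenue = 27 × 4008/11 = 108216/11.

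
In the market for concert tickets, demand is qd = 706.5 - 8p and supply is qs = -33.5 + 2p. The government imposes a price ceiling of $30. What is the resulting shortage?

Equilibrium price would be p* = 74, so the ceiling at 30 binds.
At p = 30: qd = 706.5 − 8(30) = 466.5, qs = -33.5 + 2(30) = 26.5.
Shortage = 466.5 − 26.5 = 440.

Shortage = 440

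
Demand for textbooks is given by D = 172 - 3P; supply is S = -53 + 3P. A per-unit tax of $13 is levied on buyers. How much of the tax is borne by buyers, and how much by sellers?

Pre-tax equilibrium: P* = 37.5, Q* = 59.5.
Tax on buyers shifts demand to D = 172 − 3(P + 13) = 133 - 3P.
133 - 3P = -53 + 3P gives seller price Ps = 31; buyers pay Pb = 31 + 13 = 44.
New quantity: Q = 172 − 3(44) = 40.
Buyer burden = 44 − 37.5 = 6.5; seller burden = 37.5 − 31 = 6.5.

Buyers bear $6.5, sellers bear $6.5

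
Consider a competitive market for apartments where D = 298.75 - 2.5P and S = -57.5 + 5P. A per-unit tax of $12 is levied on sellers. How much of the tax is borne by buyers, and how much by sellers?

Buyers bear $8, sellers bear $4

Pre-tax equilibrium: P* = 47.5, Q* = 180.
Tax on sellers shifts supply to S = -57.5 + 5(P − 12) = -117.5 + 5P.
298.75 - 2.5P = -117.5 + 5P gives buyer price Pb = 55.5; sellers receive Ps = 55.5 − 12 = 43.5.
New quantity: Q = 298.75 − 2.5(55.5) = 160.
Buyer burden = 55.5 − 47.5 = 8; seller burden = 47.5 − 43.5 = 4.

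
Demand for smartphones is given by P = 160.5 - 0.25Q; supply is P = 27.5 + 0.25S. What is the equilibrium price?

Set the two price expressions equal: 160.5 - 0.25Q = 27.5 + 0.25Q.
133 = 0.5Q, so Q* = 266.
P* = 160.5 − (0.25)(266) = 94.

P* = 94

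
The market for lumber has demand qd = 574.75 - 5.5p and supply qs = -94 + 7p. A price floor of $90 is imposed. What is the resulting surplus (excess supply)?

Equilibrium price would be p* = 53.5, so the floor at 90 binds.
At p = 90: qd = 79.75, qs = 536.
Surplus = 536 − 79.75 = 456.25.

Surplus = 456.25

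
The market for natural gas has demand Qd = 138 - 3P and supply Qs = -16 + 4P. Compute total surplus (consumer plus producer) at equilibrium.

Equilibrium: 138 - 3P = -16 + 4P gives P* = 22, Q* = 72.
Demand choke price: P = 46; supply starts at P = 4.
CS = ½(46 − 22)(72) = 864; PS = ½(22 − 4)(72) = 648.

Total surplus = 1512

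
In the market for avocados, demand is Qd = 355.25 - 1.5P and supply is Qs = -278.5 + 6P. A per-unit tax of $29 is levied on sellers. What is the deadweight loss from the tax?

Pre-tax equilibrium: P* = 84.5, Q* = 228.5.
Tax on sellers shifts supply to Qs = -278.5 + 6(P − 29) = -452.5 + 6P.
355.25 - 1.5P = -452.5 + 6P gives buyer price Pb = 107.7; sellers receive Ps = 107.7 − 29 = 78.7.
New quantity: Q = 355.25 − 1.5(107.7) = 193.7.
DWL = ½ × 29 × (228.5 − 193.7) = 504.6.

Deadweight loss = 504.6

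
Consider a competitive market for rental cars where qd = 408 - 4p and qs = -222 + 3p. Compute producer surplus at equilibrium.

Producer surplus = 384

Equilibrium: 408 - 4p = -222 + 3p gives p* = 90, q* = 48.
Supply starts at p = 74 (where qs = 0).
PS = ½(90 − 74)(48) = 384.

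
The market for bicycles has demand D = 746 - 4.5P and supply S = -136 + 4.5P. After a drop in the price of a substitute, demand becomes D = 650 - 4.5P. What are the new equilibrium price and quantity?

P' = 262/3, Q' = 257

Original equilibrium: P* = 98, Q* = 305.
New equilibrium: 650 - 4.5P = -136 + 4.5P, so 786 = 9P and P' = 262/3; Q' = 650 − 4.5(262/3) = 257.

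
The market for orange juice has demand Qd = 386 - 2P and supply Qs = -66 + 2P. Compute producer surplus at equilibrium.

Producer surplus = 6400

Equilibrium: 386 - 2P = -66 + 2P gives P* = 113, Q* = 160.
Supply starts at P = 33 (where Qs = 0).
PS = ½(113 − 33)(160) = 6400.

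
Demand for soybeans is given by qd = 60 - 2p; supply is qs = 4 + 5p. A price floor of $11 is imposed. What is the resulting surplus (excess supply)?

Surplus = 21

Equilibrium price would be p* = 8, so the floor at 11 binds.
At p = 11: qd = 38, qs = 59.
Surplus = 59 − 38 = 21.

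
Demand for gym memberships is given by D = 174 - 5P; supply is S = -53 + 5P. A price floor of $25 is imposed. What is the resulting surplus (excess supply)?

Surplus = 23

Equilibrium price would be P* = 22.7, so the floor at 25 binds.
At P = 25: D = 49, S = 72.
Surplus = 72 − 49 = 23.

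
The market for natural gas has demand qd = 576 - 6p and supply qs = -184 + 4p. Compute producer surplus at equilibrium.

Equilibrium: 576 - 6p = -184 + 4p gives p* = 76, q* = 120.
Supply starts at p = 46 (where qs = 0).
PS = ½(76 − 46)(120) = 1800.

Producer surplus = 1800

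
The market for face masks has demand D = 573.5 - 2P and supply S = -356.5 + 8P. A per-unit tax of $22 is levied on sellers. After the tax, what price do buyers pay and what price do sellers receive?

Buyers pay $110.6, sellers receive $88.6

Pre-tax equilibrium: P* = 93, Q* = 387.5.
Tax on sellers shifts supply to S = -356.5 + 8(P − 22) = -532.5 + 8P.
573.5 - 2P = -532.5 + 8P gives buyer price Pb = 110.6; sellers receive Ps = 110.6 − 22 = 88.6.
New quantity: Q = 573.5 − 2(110.6) = 352.3.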